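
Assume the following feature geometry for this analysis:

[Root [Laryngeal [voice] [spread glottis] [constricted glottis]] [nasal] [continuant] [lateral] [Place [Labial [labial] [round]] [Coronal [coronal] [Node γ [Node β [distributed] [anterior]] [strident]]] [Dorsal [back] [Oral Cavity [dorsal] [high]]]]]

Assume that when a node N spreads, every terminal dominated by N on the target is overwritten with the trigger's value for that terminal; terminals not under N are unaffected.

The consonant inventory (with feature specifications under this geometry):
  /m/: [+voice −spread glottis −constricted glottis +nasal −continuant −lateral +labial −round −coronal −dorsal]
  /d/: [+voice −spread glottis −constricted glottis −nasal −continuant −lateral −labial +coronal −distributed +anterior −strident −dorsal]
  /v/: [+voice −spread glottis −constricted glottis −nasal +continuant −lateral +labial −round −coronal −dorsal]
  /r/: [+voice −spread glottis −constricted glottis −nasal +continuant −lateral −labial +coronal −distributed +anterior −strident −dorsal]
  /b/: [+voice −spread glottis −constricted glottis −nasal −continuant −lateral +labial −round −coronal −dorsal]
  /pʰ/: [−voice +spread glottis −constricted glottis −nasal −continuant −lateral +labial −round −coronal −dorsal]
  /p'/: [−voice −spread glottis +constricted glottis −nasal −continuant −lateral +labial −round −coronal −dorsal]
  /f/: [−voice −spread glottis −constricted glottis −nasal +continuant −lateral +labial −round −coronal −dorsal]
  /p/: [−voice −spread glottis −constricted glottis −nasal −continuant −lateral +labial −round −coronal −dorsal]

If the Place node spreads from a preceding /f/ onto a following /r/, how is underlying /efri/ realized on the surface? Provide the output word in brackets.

[efvi]

Terminals under Place in this geometry: [labial], [round], [coronal], [distributed], [anterior], [strident], [back], [dorsal], [high].
Spreading Place from /f/ onto /r/ replaces those values with /f/'s: [+labial], [−round], [−coronal], [−dorsal]. Features outside Place ([voice], [spread glottis], [constricted glottis], …) stay as in /r/.
Among the inventory, only /v/ has exactly this specification, giving the surface form [efvi].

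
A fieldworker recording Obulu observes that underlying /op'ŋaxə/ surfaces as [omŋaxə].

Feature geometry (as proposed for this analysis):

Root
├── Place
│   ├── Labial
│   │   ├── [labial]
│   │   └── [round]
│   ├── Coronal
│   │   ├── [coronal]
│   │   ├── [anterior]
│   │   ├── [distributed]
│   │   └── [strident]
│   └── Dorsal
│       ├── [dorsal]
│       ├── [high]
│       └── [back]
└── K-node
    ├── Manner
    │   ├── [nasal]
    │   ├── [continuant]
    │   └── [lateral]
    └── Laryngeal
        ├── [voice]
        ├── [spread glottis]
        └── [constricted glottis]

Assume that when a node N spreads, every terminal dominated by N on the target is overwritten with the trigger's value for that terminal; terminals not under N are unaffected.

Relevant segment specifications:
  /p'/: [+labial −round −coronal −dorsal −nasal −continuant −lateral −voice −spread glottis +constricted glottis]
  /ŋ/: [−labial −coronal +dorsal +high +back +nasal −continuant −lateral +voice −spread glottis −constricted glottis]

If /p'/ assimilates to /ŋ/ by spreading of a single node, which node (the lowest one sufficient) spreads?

K-node

Comparing /p'/ with its surface form [m], the features that change are [voice], [constricted glottis], [nasal].
The smallest constituent containing every changed terminal is K-node — each of its daughters lacks at least one of the affected features.
Spreading K-node from /ŋ/ overwrites each of those terminals with /ŋ/'s values, yielding exactly [m].
Since [labial], [dorsal] are preserved even though /ŋ/ disagrees there, no node above K-node spread.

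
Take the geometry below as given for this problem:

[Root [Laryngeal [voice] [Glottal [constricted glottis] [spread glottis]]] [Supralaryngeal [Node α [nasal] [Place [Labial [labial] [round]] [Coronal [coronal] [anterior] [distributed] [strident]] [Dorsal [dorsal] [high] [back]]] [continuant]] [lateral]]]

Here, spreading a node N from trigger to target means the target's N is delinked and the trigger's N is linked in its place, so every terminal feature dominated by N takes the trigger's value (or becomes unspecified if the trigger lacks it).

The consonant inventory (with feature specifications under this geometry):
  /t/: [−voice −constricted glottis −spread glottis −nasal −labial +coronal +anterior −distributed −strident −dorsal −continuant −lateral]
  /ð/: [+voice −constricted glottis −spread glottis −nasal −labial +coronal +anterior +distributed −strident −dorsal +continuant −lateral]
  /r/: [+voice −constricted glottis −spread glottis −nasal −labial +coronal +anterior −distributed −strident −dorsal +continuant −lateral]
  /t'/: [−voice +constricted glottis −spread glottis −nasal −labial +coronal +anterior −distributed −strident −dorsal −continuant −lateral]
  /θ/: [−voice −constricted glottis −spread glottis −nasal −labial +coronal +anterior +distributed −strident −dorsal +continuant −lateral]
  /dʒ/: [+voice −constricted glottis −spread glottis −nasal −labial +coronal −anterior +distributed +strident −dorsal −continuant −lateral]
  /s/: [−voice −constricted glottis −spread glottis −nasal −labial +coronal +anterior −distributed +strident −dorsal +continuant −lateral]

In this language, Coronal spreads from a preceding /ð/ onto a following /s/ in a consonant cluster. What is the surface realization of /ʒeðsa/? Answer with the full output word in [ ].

[ʒeðθa]

Terminals under Coronal in this geometry: [coronal], [anterior], [distributed], [strident].
Spreading Coronal from /ð/ onto /s/ replaces those values with /ð/'s: [+coronal], [+anterior], [+distributed], [−strident]. Features outside Coronal ([voice], [constricted glottis], [spread glottis], …) stay as in /s/.
Among the inventory, only /θ/ has exactly this specification, giving the surface form [ʒeðθa].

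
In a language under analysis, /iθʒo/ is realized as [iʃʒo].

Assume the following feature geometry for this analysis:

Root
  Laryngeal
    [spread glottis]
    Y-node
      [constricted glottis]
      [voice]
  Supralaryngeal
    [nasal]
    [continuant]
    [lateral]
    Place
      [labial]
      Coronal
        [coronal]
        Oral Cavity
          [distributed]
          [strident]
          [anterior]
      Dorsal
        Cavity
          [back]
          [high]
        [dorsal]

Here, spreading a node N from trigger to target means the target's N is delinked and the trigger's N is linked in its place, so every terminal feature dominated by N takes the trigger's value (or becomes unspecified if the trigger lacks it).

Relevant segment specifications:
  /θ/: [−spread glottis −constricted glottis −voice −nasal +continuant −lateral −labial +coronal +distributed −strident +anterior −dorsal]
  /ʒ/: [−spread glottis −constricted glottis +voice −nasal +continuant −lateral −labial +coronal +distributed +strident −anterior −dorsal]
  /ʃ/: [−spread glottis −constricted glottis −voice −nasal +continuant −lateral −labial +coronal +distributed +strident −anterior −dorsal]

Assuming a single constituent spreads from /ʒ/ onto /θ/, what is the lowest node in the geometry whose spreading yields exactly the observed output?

Oral Cavity

Feature comparison: [anterior], [strident] differ between /θ/ and [ʃ]; the remaining terminals match.
These terminals are all dominated by Oral Cavity, and no proper subconstituent of Oral Cavity covers them all; Oral Cavity is their lowest common ancestor.
Spreading Oral Cavity from /ʒ/ overwrites each of those terminals with /ʒ/'s values, yielding exactly [ʃ].
[voice], a feature on which the two segments disagree outside Oral Cavity, is unchanged — nothing dominating it spread, and Oral Cavity is the minimal sufficient constituent.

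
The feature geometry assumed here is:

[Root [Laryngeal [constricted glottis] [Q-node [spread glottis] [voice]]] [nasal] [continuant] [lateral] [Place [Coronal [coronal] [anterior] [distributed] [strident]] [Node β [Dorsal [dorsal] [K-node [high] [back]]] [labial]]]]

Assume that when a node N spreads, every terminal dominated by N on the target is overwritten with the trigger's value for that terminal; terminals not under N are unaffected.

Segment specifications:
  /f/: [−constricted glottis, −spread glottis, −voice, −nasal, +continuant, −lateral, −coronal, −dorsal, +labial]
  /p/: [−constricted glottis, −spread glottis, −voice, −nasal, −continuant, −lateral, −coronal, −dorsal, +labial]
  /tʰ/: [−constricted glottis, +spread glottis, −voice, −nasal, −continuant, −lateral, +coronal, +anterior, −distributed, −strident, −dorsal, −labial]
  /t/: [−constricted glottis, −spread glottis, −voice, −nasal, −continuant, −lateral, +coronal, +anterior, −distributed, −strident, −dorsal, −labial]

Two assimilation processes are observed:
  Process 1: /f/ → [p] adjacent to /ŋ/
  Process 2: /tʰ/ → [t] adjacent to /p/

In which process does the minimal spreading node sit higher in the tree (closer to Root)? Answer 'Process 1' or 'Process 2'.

Process 1

Process 1 alters [continuant]; the lowest dominating node is [continuant] (depth 1 from Root).
Process 2 alters [spread glottis]; the lowest dominating node is [spread glottis] (depth 3 from Root).
[continuant] is closer to Root than [spread glottis], so Process 1 spreads the higher node.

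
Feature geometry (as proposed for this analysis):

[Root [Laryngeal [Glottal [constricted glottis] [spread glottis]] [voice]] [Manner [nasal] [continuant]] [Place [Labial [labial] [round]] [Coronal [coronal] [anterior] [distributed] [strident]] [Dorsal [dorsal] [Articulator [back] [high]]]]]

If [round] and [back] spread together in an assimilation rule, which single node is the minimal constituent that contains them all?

Place

[round]: Root > Place > Labial > [round].
[back]: Root > Place > Dorsal > Articulator > [back].
Place is the lowest common ancestor — every listed feature sits under it, and no single subconstituent of Place covers them all.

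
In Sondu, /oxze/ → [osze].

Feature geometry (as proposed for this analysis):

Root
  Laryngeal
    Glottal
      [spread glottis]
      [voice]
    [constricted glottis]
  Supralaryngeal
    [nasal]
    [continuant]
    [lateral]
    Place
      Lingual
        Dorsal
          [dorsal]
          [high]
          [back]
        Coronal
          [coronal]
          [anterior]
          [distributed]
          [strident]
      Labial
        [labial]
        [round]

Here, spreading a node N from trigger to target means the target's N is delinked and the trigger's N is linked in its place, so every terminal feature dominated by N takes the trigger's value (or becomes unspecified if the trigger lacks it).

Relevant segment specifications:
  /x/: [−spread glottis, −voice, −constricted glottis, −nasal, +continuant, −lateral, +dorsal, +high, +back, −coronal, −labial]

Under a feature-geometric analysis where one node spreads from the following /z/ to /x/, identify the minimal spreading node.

/x/ and [s] differ in [coronal], [anterior], [distributed], [strident], [dorsal], [high], [back]; every other specified feature is identical.
These terminals are all dominated by Lingual, and no proper subconstituent of Lingual covers them all; Lingual is their lowest common ancestor.
If Lingual spreads, every terminal under it takes /z/'s value, producing [s] as observed.
[voice], a feature on which the two segments disagree outside Lingual, is unchanged — nothing dominating it spread, and Lingual is the minimal sufficient constituent.

Lingual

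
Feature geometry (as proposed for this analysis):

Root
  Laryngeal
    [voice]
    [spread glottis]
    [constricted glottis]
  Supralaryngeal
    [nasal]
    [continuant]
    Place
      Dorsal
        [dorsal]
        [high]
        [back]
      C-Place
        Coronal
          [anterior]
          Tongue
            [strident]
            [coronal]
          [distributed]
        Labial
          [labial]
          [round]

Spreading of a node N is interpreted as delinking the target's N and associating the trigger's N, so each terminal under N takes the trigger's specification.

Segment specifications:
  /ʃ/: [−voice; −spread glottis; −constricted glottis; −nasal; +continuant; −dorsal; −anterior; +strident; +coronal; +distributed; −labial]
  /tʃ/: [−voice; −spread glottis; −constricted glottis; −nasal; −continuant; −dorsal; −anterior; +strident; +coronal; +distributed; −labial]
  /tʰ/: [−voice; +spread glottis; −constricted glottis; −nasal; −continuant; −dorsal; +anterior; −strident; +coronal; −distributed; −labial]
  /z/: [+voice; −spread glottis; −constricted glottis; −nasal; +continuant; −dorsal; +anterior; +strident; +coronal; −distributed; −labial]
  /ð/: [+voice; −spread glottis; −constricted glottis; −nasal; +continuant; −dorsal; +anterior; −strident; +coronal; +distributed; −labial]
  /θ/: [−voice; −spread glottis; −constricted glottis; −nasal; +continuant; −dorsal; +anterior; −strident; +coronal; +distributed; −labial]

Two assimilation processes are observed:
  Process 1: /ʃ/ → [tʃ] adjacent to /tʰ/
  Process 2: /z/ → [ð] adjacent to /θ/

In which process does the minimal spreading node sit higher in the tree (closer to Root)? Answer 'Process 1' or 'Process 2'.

Process 1 alters [continuant]; the lowest dominating node is [continuant] (depth 2 from Root).
Process 2 alters [distributed], [strident]; the lowest common ancestor is Coronal (depth 4 from Root).
[continuant] is closer to Root than Coronal, so Process 1 spreads the higher node.

Process 1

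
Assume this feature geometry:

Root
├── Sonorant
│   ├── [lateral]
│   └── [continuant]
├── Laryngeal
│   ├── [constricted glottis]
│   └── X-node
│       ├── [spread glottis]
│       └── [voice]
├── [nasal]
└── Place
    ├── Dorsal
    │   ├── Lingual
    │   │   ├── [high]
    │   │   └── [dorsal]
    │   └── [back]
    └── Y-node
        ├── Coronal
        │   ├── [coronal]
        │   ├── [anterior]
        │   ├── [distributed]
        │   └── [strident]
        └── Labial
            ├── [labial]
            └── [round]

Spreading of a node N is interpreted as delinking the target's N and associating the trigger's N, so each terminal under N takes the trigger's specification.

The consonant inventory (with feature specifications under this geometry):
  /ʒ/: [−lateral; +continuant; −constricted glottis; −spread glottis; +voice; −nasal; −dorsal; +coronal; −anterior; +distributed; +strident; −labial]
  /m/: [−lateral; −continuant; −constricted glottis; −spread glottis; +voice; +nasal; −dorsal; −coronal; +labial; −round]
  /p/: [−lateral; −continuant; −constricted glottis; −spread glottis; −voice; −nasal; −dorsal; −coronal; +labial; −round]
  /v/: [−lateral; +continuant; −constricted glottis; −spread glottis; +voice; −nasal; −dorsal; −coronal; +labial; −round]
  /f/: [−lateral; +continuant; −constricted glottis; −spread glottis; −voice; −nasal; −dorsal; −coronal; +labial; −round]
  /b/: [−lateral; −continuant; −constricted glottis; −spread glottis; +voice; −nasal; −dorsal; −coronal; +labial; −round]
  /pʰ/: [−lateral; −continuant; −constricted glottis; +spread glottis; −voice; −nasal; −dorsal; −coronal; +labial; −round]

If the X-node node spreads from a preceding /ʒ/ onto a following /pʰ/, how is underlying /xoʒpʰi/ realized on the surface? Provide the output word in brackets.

Terminals under X-node in this geometry: [spread glottis], [voice].
Spreading X-node from /ʒ/ onto /pʰ/ replaces those values with /ʒ/'s: [−spread glottis], [+voice]. Features outside X-node ([lateral], [continuant], [constricted glottis], …) stay as in /pʰ/.
Among the inventory, only /b/ has exactly this specification, giving the surface form [xoʒbi].

[xoʒbi]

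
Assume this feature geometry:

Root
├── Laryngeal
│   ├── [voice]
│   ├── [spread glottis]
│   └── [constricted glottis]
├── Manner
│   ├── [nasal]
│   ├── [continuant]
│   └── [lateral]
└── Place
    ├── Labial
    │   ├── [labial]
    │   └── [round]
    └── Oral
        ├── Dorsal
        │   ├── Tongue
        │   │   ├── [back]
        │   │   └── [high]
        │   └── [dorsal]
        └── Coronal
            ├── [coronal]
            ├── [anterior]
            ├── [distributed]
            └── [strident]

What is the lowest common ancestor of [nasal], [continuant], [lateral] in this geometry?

Manner

[nasal]: Root / Manner / [nasal].
[continuant]: Root / Manner / [continuant].
[lateral]: Root / Manner / [lateral].
The listed terminals split across distinct daughters of Manner, so Manner itself is the smallest node containing them all.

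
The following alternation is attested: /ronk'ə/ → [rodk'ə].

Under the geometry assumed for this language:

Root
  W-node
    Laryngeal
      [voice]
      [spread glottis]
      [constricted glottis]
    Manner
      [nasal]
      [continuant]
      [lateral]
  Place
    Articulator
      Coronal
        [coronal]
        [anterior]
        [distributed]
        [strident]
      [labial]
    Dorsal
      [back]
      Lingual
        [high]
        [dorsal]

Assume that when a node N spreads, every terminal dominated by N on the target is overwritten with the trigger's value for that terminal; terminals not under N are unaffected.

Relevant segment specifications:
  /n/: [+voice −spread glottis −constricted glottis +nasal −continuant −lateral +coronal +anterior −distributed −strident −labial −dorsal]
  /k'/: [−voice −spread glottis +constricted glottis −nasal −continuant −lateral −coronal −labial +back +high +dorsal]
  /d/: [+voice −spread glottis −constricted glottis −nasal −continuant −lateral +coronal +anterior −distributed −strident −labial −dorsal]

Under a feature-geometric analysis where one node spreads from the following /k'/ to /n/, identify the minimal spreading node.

/n/ and [d] differ in [nasal]; every other specified feature is identical.
Since just one terminal is affected and it takes /k'/'s value, spreading the terminal [nasal] alone is sufficient and minimal.
[coronal], [voice] stay as in /n/ although /k'/ differs there, so no node dominating them spread; among the remaining candidates [nasal] is the lowest that derives the output.

[nasal]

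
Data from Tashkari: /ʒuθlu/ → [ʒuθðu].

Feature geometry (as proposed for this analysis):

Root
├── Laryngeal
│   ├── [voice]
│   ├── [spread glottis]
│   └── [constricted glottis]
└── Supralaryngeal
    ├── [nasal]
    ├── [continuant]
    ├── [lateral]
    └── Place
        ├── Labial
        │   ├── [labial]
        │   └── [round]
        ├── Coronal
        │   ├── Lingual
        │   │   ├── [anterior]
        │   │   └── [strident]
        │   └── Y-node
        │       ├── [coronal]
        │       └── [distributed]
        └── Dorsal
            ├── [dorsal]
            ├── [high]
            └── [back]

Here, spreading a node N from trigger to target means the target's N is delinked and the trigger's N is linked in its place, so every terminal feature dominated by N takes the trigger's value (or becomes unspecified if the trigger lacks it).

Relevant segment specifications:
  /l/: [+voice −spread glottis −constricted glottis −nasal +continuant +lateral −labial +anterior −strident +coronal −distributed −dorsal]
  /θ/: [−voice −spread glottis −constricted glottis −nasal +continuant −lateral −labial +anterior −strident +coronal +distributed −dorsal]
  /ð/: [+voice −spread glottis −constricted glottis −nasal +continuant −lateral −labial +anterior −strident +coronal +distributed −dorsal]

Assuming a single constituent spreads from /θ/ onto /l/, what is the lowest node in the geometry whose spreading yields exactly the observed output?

Feature comparison: [lateral], [distributed] differ between /l/ and [ð]; the remaining terminals match.
These terminals are all dominated by Supralaryngeal, and no proper subconstituent of Supralaryngeal covers them all; Supralaryngeal is their lowest common ancestor.
If Supralaryngeal spreads, every terminal under it takes /θ/'s value, producing [ð] as observed.
[voice] — on which /θ/ differs from /l/ — is unchanged, so Root cannot have spread; the constituent is no larger than Supralaryngeal.

Supralaryngeal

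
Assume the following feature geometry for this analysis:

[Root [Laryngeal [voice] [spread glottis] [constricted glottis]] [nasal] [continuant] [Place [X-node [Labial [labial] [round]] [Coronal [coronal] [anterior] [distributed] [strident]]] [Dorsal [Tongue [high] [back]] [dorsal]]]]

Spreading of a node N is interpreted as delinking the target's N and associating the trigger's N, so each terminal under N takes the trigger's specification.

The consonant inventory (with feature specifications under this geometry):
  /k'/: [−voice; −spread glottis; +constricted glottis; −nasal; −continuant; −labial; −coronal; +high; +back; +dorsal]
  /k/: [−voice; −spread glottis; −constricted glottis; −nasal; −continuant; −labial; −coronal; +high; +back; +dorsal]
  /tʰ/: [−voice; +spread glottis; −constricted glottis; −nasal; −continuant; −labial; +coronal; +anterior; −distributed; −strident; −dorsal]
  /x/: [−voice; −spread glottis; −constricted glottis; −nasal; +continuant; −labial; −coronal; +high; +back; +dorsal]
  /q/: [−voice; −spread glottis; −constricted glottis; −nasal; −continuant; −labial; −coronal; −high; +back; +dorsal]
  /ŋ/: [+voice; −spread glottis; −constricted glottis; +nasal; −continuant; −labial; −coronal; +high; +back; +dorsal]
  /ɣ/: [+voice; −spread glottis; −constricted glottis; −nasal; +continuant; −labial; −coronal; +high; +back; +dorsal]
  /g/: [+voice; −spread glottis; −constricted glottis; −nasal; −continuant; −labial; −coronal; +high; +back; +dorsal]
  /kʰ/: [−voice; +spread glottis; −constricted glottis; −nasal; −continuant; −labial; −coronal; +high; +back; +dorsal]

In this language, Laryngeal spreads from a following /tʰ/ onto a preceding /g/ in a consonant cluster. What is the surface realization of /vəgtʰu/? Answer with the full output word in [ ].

Laryngeal immediately or transitively dominates [voice], [spread glottis], [constricted glottis].
Spreading Laryngeal from /tʰ/ onto /g/ replaces those values with /tʰ/'s: [−voice], [+spread glottis], [−constricted glottis]. Features outside Laryngeal ([nasal], [continuant], [labial], …) stay as in /g/.
This feature bundle is that of [kʰ], so /vəgtʰu/ surfaces as [vəkʰtʰu].

[vəkʰtʰu]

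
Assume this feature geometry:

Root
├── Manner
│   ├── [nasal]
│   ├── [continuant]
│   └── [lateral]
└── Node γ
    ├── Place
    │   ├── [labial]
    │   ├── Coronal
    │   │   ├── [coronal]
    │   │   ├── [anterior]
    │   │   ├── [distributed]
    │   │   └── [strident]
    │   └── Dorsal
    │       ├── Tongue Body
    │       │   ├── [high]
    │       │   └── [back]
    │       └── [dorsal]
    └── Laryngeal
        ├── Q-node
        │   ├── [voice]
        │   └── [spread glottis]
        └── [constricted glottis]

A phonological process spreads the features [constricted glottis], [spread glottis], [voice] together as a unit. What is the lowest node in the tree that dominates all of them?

Laryngeal

[constricted glottis] lies under Laryngeal (below Node γ).
[spread glottis] lies under Q-node (below Node γ).
[voice] lies under Q-node (below Node γ).
These paths first converge at Laryngeal; no daughter of Laryngeal dominates all 3 features, so Laryngeal is the minimal constituent.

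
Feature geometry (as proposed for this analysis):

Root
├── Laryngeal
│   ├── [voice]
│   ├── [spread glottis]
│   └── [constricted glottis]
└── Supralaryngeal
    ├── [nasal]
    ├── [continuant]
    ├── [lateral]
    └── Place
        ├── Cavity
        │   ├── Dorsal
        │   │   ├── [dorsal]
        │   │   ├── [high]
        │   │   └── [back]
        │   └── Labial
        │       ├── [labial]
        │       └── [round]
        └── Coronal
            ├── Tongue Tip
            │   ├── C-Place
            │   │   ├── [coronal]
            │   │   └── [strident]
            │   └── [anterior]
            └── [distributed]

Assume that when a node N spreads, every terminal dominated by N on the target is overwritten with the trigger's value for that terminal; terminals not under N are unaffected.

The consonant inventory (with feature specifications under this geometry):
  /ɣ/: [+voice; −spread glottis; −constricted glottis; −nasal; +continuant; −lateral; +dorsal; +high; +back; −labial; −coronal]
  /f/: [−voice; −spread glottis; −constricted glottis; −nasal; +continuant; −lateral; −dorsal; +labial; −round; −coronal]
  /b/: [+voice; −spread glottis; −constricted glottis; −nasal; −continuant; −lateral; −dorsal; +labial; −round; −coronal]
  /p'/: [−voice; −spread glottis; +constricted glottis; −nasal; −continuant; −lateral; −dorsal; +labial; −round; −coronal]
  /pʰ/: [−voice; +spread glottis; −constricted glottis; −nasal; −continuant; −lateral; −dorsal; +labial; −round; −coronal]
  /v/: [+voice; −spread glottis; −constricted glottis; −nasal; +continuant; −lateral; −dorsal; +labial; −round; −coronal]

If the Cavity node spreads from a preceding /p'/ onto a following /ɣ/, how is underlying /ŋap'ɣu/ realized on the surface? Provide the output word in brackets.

[ŋap'vu]

Cavity immediately or transitively dominates [dorsal], [high], [back], [labial], [round].
The target acquires /p'/'s values for everything under Cavity — [−dorsal], [+labial], [−round] — while keeping its own [voice], [spread glottis], [constricted glottis], ….
This feature bundle is that of [v], so /ŋap'ɣu/ surfaces as [ŋap'vu].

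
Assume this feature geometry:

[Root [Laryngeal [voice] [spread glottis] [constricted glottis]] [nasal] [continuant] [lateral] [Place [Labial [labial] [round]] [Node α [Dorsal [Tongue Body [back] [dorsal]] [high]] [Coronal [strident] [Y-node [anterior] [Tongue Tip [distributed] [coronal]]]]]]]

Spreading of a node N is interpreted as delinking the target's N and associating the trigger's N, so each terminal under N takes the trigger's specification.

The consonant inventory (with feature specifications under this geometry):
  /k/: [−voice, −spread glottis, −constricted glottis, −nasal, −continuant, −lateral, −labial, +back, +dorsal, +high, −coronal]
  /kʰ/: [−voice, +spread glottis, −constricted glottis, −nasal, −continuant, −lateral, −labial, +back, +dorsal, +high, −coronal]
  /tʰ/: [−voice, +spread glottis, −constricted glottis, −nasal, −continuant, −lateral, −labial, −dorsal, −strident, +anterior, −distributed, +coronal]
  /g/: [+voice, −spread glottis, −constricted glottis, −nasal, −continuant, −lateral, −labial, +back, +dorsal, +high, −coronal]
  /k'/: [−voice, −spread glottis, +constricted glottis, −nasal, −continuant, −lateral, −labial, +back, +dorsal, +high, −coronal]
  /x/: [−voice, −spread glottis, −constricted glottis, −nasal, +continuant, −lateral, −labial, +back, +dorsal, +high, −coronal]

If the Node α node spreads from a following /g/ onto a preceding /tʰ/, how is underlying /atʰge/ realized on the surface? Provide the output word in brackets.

Terminals under Node α in this geometry: [back], [dorsal], [high], [strident], [anterior], [distributed], [coronal].
The target acquires /g/'s values for everything under Node α — [+back], [+dorsal], [+high], [−coronal] — while keeping its own [voice], [spread glottis], [constricted glottis], ….
Among the inventory, only /kʰ/ has exactly this specification, giving the surface form [akʰge].

[akʰge]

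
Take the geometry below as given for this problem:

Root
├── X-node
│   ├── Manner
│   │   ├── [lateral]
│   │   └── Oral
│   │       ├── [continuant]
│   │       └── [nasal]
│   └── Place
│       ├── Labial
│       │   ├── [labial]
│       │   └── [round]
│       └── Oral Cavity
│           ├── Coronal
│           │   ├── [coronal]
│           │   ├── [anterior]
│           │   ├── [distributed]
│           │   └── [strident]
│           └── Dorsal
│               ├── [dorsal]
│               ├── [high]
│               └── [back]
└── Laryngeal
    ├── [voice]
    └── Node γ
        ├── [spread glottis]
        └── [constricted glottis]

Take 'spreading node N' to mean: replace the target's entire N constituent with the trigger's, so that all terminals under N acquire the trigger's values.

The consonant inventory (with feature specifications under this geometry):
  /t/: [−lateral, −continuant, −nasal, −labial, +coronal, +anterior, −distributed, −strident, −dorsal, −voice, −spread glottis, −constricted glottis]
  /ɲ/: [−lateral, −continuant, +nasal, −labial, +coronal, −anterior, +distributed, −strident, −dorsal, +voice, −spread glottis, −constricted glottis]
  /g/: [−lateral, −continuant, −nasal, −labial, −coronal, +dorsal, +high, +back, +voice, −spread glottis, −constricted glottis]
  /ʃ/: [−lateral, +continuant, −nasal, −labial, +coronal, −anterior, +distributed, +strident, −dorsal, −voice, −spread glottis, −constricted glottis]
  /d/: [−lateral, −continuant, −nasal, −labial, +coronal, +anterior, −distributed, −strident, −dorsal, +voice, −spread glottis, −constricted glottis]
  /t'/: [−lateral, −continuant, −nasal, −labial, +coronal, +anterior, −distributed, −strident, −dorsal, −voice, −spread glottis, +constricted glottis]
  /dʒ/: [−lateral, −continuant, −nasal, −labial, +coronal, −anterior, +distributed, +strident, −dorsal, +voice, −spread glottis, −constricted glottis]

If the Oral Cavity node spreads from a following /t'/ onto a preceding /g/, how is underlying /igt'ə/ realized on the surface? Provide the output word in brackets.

[idt'ə]

The Oral Cavity node dominates the terminals [coronal], [anterior], [distributed], [strident], [dorsal], [high], [back].
Spreading Oral Cavity from /t'/ onto /g/ replaces those values with /t'/'s: [+coronal], [+anterior], [−distributed], [−strident], [−dorsal]. Features outside Oral Cavity ([lateral], [continuant], [nasal], …) stay as in /g/.
Among the inventory, only /d/ has exactly this specification, giving the surface form [idt'ə].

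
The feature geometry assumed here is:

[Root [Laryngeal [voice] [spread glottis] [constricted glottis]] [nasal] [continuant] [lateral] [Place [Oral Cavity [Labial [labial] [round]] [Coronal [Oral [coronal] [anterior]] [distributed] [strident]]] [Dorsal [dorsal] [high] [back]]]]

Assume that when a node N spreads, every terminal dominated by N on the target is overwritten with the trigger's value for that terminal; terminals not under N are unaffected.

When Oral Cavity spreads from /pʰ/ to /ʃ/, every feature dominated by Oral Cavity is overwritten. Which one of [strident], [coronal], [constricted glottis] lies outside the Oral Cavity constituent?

[constricted glottis]

Oral Cavity dominates exactly [labial], [round], [coronal], [anterior], [distributed], [strident].
Spreading Oral Cavity replaces [strident], [coronal] with the trigger's values, since each sits inside the Oral Cavity constituent.
[constricted glottis] is not within the Oral Cavity subtree (it hangs from Laryngeal), so /ʃ/'s [constricted glottis] value survives.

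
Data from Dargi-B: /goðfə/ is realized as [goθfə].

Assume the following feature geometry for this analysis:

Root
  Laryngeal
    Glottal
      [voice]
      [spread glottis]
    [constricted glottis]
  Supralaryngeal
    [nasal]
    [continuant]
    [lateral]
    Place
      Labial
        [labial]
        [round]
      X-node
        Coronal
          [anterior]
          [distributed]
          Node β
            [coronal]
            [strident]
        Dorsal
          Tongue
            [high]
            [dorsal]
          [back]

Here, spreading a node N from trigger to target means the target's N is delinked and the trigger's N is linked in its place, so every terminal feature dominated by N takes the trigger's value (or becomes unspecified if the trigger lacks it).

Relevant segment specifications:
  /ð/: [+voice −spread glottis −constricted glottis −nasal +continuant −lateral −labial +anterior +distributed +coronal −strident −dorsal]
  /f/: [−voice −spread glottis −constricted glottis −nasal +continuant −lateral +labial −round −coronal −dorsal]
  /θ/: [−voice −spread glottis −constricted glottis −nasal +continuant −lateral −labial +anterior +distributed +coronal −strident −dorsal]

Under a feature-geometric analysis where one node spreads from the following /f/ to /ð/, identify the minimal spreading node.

[voice]

/ð/ and [θ] differ in [voice]; every other specified feature is identical.
Since just one terminal is affected and it takes /f/'s value, spreading the terminal [voice] alone is sufficient and minimal.
[labial], [coronal] stay as in /ð/ although /f/ differs there, so no node dominating them spread; among the remaining candidates [voice] is the lowest that derives the output.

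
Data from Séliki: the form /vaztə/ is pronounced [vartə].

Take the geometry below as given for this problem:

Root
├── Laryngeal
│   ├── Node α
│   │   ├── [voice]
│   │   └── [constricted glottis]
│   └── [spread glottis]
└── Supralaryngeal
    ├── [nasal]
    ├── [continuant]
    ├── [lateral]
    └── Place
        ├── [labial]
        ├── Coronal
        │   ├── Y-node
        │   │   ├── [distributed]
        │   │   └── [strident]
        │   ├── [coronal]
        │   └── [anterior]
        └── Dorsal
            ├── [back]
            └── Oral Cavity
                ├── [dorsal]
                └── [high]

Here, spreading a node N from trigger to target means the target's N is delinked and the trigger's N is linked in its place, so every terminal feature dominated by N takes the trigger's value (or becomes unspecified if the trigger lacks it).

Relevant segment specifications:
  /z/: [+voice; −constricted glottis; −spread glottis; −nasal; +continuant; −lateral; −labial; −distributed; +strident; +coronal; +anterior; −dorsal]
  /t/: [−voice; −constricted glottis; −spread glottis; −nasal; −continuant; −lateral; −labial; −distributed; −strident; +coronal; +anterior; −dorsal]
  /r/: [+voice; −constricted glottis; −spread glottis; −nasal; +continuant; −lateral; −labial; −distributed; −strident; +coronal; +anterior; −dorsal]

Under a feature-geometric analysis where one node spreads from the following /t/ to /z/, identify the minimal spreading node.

[strident]

Comparing /z/ with its surface form [r], the only feature that changes is [strident].
With a single altered terminal, the smallest constituent that could spread is that terminal — [strident].
Features on which the two segments disagree outside [strident], such as [voice], [continuant], are unchanged — nothing dominating them spread, and [strident] is the minimal sufficient constituent.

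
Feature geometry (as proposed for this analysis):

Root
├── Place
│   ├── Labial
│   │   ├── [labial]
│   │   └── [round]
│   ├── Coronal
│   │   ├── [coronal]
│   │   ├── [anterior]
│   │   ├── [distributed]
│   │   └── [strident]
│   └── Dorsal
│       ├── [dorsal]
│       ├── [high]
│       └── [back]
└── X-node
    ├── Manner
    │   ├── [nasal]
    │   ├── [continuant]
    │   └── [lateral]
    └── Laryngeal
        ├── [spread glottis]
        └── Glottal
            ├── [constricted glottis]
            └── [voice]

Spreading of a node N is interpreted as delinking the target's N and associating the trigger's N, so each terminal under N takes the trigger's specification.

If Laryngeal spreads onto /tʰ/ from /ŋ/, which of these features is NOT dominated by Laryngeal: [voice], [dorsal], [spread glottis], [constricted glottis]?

Under this geometry, Laryngeal contains [spread glottis], [constricted glottis], [voice].
[voice], [spread glottis], [constricted glottis] all lie under Laryngeal, so they are overwritten when Laryngeal spreads.
[dorsal] is not within the Laryngeal subtree (it hangs from Dorsal), so /tʰ/'s [dorsal] value survives.

[dorsal]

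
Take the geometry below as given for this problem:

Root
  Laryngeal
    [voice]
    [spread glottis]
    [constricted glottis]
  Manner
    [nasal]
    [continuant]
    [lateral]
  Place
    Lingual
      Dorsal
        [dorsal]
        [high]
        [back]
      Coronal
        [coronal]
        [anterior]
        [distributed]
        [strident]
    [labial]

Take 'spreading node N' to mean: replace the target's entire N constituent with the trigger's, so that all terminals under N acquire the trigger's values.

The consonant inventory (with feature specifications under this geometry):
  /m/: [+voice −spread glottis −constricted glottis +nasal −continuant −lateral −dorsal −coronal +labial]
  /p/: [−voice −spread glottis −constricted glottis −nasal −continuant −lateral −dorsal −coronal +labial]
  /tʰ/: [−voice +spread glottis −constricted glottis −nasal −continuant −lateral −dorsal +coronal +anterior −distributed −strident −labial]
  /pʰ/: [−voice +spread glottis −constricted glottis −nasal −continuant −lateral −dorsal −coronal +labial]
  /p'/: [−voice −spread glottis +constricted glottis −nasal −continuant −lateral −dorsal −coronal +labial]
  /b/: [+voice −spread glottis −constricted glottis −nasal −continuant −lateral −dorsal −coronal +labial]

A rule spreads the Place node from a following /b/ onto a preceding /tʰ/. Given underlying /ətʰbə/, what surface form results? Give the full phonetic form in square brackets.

[əpʰbə]

The Place node dominates the terminals [dorsal], [high], [back], [coronal], [anterior], [distributed], [strident], [labial].
The target acquires /b/'s values for everything under Place — [−dorsal], [−coronal], [+labial] — while keeping its own [voice], [spread glottis], [constricted glottis], ….
Among the inventory, only /pʰ/ has exactly this specification, giving the surface form [əpʰbə].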